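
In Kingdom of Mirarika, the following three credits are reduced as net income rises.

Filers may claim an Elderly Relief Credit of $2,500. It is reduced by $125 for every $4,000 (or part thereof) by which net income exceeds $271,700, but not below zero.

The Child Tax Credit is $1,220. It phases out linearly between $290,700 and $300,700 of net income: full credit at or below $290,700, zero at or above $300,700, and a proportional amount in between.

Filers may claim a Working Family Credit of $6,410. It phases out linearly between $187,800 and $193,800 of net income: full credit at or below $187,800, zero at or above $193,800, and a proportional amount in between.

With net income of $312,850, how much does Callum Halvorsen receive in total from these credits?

$1,125

Elderly Relief Credit: income exceeds $271,700 by $41,150, which is 11 full-or-partial $4,000 increments; reduction = 11 × $125 = $1,375, leaving $1,125.
Child Tax Credit: $312,850 is at or above $300,700, so the credit is $0.
Working Family Credit: $312,850 is at or above $193,800, so the credit is $0.
Total: $1,125 + $0 + $0 = $1,125.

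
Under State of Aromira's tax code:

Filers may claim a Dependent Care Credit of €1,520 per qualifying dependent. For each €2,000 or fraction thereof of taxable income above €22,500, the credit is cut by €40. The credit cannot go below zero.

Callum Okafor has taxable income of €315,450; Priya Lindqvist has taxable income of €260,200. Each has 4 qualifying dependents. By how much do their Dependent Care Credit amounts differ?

€1,120

Callum (€315,450): Dependent Care Credit: base = 4 × €1,520 = €6,080. income exceeds €22,500 by €292,950, which is 147 full-or-partial €2,000 increments; reduction = 147 × €40 = €5,880, leaving €200.
Priya (€260,200): Dependent Care Credit: base = 4 × €1,520 = €6,080. income exceeds €22,500 by €237,700, which is 119 full-or-partial €2,000 increments; reduction = 119 × €40 = €4,760, leaving €1,320.
Difference: |€200 − €1,320| = €1,120.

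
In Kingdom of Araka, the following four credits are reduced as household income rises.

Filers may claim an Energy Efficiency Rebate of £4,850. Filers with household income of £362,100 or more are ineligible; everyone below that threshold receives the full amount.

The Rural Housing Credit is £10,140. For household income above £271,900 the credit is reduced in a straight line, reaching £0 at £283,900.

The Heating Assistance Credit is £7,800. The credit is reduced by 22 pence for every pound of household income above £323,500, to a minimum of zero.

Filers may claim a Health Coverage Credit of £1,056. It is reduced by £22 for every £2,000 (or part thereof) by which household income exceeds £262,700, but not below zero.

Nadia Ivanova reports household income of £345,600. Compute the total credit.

£7,920

Energy Efficiency Rebate: £345,600 is below the £362,100 cutoff, so the full £4,850 applies.
Rural Housing Credit: £345,600 is at or above £283,900, so the credit is £0.
Heating Assistance Credit: 22% of the £22,100 excess over £323,500 is £4,862; credit = £7,800 − £4,862 = £2,938.
Health Coverage Credit: income exceeds £262,700 by £82,900, which is 42 full-or-partial £2,000 increments; reduction = 42 × £22 = £924, leaving £132.
Total: £4,850 + £0 + £2,938 + £132 = £7,920.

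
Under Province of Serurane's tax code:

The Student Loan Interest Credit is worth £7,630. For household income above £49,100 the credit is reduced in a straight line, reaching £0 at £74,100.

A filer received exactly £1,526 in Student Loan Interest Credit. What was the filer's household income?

£1,526 is 1,526/7,630 of the full £7,630, so 6,104/7,630 of the £25,000 range has been used: income = £49,100 + £25,000 × 6,104/7,630 = £69,100.

£69,100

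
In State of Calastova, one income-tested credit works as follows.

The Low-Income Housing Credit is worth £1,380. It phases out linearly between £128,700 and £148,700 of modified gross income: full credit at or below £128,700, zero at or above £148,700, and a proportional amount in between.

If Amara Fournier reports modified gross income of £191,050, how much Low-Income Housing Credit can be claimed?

£0

Low-Income Housing Credit: £191,050 is at or above £148,700, so the credit is £0.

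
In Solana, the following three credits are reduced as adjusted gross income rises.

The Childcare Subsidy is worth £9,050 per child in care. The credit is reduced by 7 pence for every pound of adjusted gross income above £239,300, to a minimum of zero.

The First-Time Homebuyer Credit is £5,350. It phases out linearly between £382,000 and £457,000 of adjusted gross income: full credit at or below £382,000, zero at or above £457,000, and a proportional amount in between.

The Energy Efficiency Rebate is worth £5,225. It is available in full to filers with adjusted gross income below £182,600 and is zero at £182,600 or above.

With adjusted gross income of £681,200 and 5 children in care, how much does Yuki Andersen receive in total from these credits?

Childcare Subsidy: base = 5 × £9,050 = £45,250. 7% of the £441,900 excess over £239,300 is £30,933; credit = £45,250 − £30,933 = £14,317.
First-Time Homebuyer Credit: £681,200 is at or above £457,000, so the credit is £0.
Energy Efficiency Rebate: £681,200 meets or exceeds the £182,600 cutoff, so the credit is £0.
Total: £14,317 + £0 + £0 = £14,317.

£14,317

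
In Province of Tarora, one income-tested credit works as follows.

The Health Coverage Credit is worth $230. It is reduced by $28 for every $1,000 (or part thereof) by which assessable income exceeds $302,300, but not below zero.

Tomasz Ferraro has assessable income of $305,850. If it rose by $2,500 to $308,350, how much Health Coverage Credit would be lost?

$84

At $305,850 — income exceeds $302,300 by $3,550, which is 4 full-or-partial $1,000 increments; reduction = 4 × $28 = $112, leaving $118.
At $308,350 — income exceeds $302,300 by $6,050, which is 7 full-or-partial $1,000 increments; reduction = 7 × $28 = $196, leaving $34.
Lost: $118 − $34 = $84.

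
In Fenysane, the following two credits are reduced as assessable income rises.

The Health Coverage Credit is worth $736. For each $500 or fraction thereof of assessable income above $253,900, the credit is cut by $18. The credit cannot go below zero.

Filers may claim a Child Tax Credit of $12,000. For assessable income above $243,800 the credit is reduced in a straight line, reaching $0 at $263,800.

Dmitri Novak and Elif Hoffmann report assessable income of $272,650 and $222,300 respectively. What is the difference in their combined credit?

$12,684

Dmitri ($272,650): Health Coverage Credit: income exceeds $253,900 by $18,750, which is 38 full-or-partial $500 increments; reduction = 38 × $18 = $684, leaving $52. Child Tax Credit: $272,650 is at or above $263,800, so the credit is $0. total $52 + $0 = $52
Elif ($222,300): Health Coverage Credit: $222,300 is at or below the $253,900 threshold, so the full $736 applies. Child Tax Credit: $222,300 is at or below the $243,800 threshold, so the full $12,000 applies. total $736 + $12,000 = $12,736
Difference: |$52 − $12,736| = $12,684.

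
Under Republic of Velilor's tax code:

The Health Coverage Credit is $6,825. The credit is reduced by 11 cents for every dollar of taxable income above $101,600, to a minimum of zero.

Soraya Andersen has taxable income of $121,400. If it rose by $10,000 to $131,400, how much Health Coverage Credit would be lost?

At $121,400 — 11% of the $19,800 excess over $101,600 is $2,178; credit = $6,825 − $2,178 = $4,647.
At $131,400 — 11% of the $29,800 excess over $101,600 is $3,278; credit = $6,825 − $3,278 = $3,547.
Lost: $4,647 − $3,547 = $1,100.

$1,100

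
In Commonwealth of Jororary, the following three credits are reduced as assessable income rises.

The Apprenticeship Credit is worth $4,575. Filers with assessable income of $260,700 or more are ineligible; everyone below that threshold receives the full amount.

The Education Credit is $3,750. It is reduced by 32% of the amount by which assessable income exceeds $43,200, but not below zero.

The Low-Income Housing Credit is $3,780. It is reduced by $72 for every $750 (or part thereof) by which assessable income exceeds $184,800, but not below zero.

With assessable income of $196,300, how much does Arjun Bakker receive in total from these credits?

$7,203

Apprenticeship Credit: $196,300 is below the $260,700 cutoff, so the full $4,575 applies.
Education Credit: 32% of the $153,100 excess over $43,200 is $48,992 ≥ base, so the credit is $0.
Low-Income Housing Credit: income exceeds $184,800 by $11,500, which is 16 full-or-partial $750 increments; reduction = 16 × $72 = $1,152, leaving $2,628.
Total: $4,575 + $0 + $2,628 = $7,203.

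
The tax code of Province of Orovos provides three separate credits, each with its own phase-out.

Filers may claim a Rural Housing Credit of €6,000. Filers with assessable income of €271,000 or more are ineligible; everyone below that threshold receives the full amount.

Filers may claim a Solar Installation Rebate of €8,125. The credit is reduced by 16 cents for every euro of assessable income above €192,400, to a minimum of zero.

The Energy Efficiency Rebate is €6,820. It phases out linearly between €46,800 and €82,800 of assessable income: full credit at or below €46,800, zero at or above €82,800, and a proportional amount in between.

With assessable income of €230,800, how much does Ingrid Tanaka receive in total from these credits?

Rural Housing Credit: €230,800 is below the €271,000 cutoff, so the full €6,000 applies.
Solar Installation Rebate: 16% of the €38,400 excess over €192,400 is €6,144; credit = €8,125 − €6,144 = €1,981.
Energy Efficiency Rebate: €230,800 is at or above €82,800, so the credit is €0.
Total: €6,000 + €1,981 + €0 = €7,981.

€7,981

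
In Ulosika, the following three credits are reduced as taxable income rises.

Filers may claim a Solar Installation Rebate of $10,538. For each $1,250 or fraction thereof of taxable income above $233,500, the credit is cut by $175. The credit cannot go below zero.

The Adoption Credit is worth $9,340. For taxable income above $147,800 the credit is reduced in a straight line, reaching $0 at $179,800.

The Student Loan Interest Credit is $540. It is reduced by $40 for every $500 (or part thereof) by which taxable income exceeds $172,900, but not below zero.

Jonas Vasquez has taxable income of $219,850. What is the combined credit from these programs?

Solar Installation Rebate: $219,850 is at or below the $233,500 threshold, so the full $10,538 applies.
Adoption Credit: $219,850 is at or above $179,800, so the credit is $0.
Student Loan Interest Credit: income exceeds $172,900 by $46,950 → 94 increments × $40 = $3,760 ≥ base, so the credit is $0.
Total: $10,538 + $0 + $0 = $10,538.

$10,538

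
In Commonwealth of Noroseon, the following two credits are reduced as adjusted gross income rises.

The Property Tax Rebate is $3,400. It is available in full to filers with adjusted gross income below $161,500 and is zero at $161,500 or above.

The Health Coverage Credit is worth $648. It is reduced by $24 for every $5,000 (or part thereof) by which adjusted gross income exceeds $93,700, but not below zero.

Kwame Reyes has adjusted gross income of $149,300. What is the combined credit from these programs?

$3,760

Property Tax Rebate: $149,300 is below the $161,500 cutoff, so the full $3,400 applies.
Health Coverage Credit: income exceeds $93,700 by $55,600, which is 12 full-or-partial $5,000 increments; reduction = 12 × $24 = $288, leaving $360.
Total: $3,400 + $360 = $3,760.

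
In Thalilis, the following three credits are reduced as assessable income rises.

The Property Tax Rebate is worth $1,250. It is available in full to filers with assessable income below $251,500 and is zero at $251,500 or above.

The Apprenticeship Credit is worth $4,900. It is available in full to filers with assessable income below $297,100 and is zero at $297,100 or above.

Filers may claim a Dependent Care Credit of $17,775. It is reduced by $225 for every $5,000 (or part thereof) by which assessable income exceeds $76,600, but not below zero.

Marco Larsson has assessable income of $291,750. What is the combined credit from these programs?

Property Tax Rebate: $291,750 meets or exceeds the $251,500 cutoff, so the credit is $0.
Apprenticeship Credit: $291,750 is below the $297,100 cutoff, so the full $4,900 applies.
Dependent Care Credit: income exceeds $76,600 by $215,150, which is 44 full-or-partial $5,000 increments; reduction = 44 × $225 = $9,900, leaving $7,875.
Total: $0 + $4,900 + $7,875 = $12,775.

$12,775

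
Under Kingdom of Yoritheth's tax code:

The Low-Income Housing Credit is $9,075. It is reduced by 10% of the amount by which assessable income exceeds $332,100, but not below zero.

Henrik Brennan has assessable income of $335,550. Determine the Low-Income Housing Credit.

$8,730

Low-Income Housing Credit: 10% of the $3,450 excess over $332,100 is $345; credit = $9,075 − $345 = $8,730.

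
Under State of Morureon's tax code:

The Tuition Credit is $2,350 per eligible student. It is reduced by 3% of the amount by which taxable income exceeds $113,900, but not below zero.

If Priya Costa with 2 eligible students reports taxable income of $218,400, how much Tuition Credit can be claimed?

Tuition Credit: base = 2 × $2,350 = $4,700. 3% of the $104,500 excess over $113,900 is $3,135; credit = $4,700 − $3,135 = $1,565.

$1,565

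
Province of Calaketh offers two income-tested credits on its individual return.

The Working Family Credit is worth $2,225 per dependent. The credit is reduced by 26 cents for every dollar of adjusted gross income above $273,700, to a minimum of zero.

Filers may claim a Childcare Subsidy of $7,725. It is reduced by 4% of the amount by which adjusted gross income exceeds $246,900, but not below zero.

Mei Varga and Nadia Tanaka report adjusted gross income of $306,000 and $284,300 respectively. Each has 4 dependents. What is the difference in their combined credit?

Mei ($306,000): Working Family Credit: base = 4 × $2,225 = $8,900. 26% of the $32,300 excess over $273,700 is $8,398; credit = $8,900 − $8,398 = $502. Childcare Subsidy: 4% of the $59,100 excess over $246,900 is $2,364; credit = $7,725 − $2,364 = $5,361. total $502 + $5,361 = $5,863
Nadia ($284,300): Working Family Credit: base = 4 × $2,225 = $8,900. 26% of the $10,600 excess over $273,700 is $2,756; credit = $8,900 − $2,756 = $6,144. Childcare Subsidy: 4% of the $37,400 excess over $246,900 is $1,496; credit = $7,725 − $1,496 = $6,229. total $6,144 + $6,229 = $12,373
Difference: |$5,863 − $12,373| = $6,510.

$6,510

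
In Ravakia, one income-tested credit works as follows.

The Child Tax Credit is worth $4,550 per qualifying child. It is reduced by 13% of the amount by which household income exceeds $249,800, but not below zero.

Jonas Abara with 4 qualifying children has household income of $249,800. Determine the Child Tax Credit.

$18,200

Child Tax Credit: base = 4 × $4,550 = $18,200. $249,800 is at or below the $249,800 threshold, so the full $18,200 applies.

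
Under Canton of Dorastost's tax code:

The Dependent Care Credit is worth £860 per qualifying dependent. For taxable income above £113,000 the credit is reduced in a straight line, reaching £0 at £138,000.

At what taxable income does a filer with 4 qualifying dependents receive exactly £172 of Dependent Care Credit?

Full credit = 4 × £860 = £3,440.
£172 is 172/3,440 of the full £3,440, so 3,268/3,440 of the £25,000 range has been used: income = £113,000 + £25,000 × 3,268/3,440 = £136,750.

£136,750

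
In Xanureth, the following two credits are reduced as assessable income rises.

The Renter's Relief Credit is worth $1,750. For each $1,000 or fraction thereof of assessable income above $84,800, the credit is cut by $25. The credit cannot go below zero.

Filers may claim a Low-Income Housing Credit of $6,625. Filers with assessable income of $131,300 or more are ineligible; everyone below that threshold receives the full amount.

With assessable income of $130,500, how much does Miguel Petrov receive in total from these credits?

Renter's Relief Credit: income exceeds $84,800 by $45,700, which is 46 full-or-partial $1,000 increments; reduction = 46 × $25 = $1,150, leaving $600.
Low-Income Housing Credit: $130,500 is below the $131,300 cutoff, so the full $6,625 applies.
Total: $600 + $6,625 = $7,225.

$7,225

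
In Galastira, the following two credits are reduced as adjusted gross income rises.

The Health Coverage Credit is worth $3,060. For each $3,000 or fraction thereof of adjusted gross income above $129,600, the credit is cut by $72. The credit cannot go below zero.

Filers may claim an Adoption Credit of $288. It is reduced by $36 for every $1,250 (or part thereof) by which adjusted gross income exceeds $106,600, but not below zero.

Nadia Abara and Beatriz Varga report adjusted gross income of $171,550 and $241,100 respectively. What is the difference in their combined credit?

Nadia ($171,550): Health Coverage Credit: income exceeds $129,600 by $41,950, which is 14 full-or-partial $3,000 increments; reduction = 14 × $72 = $1,008, leaving $2,052. Adoption Credit: income exceeds $106,600 by $64,950 → 52 increments × $36 = $1,872 ≥ base, so the credit is $0. total $2,052 + $0 = $2,052
Beatriz ($241,100): Health Coverage Credit: income exceeds $129,600 by $111,500, which is 38 full-or-partial $3,000 increments; reduction = 38 × $72 = $2,736, leaving $324. Adoption Credit: income exceeds $106,600 by $134,500 → 108 increments × $36 = $3,888 ≥ base, so the credit is $0. total $324 + $0 = $324
Difference: |$2,052 − $324| = $1,728.

$1,728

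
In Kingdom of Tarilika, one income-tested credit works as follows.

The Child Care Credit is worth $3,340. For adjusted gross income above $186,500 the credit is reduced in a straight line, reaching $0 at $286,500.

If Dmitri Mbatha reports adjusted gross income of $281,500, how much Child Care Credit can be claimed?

Child Care Credit: $281,500 is $95,000 into a $100,000 phase-out range, leaving 5,000/100,000 of the credit: $3,340 × 5,000/100,000 = $167.

$167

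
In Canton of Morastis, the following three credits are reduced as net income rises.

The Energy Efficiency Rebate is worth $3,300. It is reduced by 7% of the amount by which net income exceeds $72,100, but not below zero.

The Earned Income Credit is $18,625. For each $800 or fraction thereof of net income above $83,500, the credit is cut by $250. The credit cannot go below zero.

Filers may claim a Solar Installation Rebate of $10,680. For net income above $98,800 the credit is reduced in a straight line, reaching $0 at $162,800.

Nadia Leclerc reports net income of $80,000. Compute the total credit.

$32,052

Energy Efficiency Rebate: 7% of the $7,900 excess over $72,100 is $553; credit = $3,300 − $553 = $2,747.
Earned Income Credit: $80,000 is at or below the $83,500 threshold, so the full $18,625 applies.
Solar Installation Rebate: $80,000 is at or below the $98,800 threshold, so the full $10,680 applies.
Total: $2,747 + $18,625 + $10,680 = $32,052.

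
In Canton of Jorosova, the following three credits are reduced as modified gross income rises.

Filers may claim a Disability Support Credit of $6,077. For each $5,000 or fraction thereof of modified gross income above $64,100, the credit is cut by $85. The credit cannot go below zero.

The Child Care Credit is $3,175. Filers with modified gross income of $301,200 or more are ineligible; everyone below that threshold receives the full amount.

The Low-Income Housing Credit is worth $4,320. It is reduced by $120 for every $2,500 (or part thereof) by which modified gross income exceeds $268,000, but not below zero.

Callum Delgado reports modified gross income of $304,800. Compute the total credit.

Disability Support Credit: income exceeds $64,100 by $240,700, which is 49 full-or-partial $5,000 increments; reduction = 49 × $85 = $4,165, leaving $1,912.
Child Care Credit: $304,800 meets or exceeds the $301,200 cutoff, so the credit is $0.
Low-Income Housing Credit: income exceeds $268,000 by $36,800, which is 15 full-or-partial $2,500 increments; reduction = 15 × $120 = $1,800, leaving $2,520.
Total: $1,912 + $0 + $2,520 = $4,432.

$4,432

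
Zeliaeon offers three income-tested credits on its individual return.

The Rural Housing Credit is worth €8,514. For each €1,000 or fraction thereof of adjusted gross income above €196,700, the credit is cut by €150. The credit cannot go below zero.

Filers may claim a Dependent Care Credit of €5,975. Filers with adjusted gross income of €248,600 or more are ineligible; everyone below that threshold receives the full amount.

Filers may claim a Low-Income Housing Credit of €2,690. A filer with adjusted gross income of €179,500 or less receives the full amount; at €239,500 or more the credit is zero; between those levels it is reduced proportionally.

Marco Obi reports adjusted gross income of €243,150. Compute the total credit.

Rural Housing Credit: income exceeds €196,700 by €46,450, which is 47 full-or-partial €1,000 increments; reduction = 47 × €150 = €7,050, leaving €1,464.
Dependent Care Credit: €243,150 is below the €248,600 cutoff, so the full €5,975 applies.
Low-Income Housing Credit: €243,150 is at or above €239,500, so the credit is €0.
Total: €1,464 + €5,975 + €0 = €7,439.

€7,439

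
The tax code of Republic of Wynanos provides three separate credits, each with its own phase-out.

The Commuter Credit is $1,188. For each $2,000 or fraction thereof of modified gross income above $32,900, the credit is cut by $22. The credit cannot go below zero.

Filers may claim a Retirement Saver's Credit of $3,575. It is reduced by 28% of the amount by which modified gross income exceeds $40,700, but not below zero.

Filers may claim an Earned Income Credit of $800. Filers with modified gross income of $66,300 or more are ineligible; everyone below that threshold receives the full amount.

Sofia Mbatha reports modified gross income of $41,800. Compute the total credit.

$5,145

Commuter Credit: income exceeds $32,900 by $8,900, which is 5 full-or-partial $2,000 increments; reduction = 5 × $22 = $110, leaving $1,078.
Retirement Saver's Credit: 28% of the $1,100 excess over $40,700 is $308; credit = $3,575 − $308 = $3,267.
Earned Income Credit: $41,800 is below the $66,300 cutoff, so the full $800 applies.
Total: $1,078 + $3,267 + $800 = $5,145.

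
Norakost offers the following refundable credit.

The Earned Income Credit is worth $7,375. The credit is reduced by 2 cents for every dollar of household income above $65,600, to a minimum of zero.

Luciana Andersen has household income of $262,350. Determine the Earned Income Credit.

$3,440

Earned Income Credit: 2% of the $196,750 excess over $65,600 is $3,935; credit = $7,375 − $3,935 = $3,440.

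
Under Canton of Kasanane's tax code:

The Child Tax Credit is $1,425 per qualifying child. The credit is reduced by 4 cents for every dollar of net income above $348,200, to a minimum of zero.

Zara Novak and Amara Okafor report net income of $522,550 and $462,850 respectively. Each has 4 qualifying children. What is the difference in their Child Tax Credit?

$1,114

Zara ($522,550): Child Tax Credit: base = 4 × $1,425 = $5,700. 4% of the $174,350 excess over $348,200 is $6,974 ≥ base, so the credit is $0.
Amara ($462,850): Child Tax Credit: base = 4 × $1,425 = $5,700. 4% of the $114,650 excess over $348,200 is $4,586; credit = $5,700 − $4,586 = $1,114.
Difference: |$0 − $1,114| = $1,114.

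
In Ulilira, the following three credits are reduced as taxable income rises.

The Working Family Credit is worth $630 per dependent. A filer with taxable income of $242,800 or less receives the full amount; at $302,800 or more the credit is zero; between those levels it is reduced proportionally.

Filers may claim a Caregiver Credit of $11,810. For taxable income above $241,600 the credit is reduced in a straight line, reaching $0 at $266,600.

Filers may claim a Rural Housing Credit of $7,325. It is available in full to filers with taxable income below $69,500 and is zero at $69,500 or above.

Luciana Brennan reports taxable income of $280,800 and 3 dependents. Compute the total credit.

$693

Working Family Credit: base = 3 × $630 = $1,890. $280,800 is $38,000 into a $60,000 phase-out range, leaving 22,000/60,000 of the credit: $1,890 × 22,000/60,000 = $693.
Caregiver Credit: $280,800 is at or above $266,600, so the credit is $0.
Rural Housing Credit: $280,800 meets or exceeds the $69,500 cutoff, so the credit is $0.
Total: $693 + $0 + $0 = $693.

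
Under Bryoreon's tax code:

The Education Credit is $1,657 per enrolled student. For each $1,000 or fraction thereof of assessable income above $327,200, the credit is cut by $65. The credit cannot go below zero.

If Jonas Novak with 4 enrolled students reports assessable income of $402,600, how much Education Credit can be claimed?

Education Credit: base = 4 × $1,657 = $6,628. income exceeds $327,200 by $75,400, which is 76 full-or-partial $1,000 increments; reduction = 76 × $65 = $4,940, leaving $1,688.

$1,688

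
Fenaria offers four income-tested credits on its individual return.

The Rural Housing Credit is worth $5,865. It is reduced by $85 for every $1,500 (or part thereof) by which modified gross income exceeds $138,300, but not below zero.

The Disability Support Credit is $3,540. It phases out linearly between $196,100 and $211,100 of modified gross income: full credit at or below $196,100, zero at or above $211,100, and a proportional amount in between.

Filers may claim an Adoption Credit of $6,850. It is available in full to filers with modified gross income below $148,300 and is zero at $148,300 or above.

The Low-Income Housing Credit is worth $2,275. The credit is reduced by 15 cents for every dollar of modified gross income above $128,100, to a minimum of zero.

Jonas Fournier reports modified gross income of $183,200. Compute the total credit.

$6,855

Rural Housing Credit: income exceeds $138,300 by $44,900, which is 30 full-or-partial $1,500 increments; reduction = 30 × $85 = $2,550, leaving $3,315.
Disability Support Credit: $183,200 is at or below the $196,100 threshold, so the full $3,540 applies.
Adoption Credit: $183,200 meets or exceeds the $148,300 cutoff, so the credit is $0.
Low-Income Housing Credit: 15% of the $55,100 excess over $128,100 is $8,265 ≥ base, so the credit is $0.
Total: $3,315 + $3,540 + $0 + $0 = $6,855.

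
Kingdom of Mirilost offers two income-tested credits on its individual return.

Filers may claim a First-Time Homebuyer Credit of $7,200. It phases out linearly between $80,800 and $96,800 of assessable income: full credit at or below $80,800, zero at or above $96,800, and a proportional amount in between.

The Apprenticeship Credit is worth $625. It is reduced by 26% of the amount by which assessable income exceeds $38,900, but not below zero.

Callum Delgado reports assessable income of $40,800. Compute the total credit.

$7,331

First-Time Homebuyer Credit: $40,800 is at or below the $80,800 threshold, so the full $7,200 applies.
Apprenticeship Credit: 26% of the $1,900 excess over $38,900 is $494; credit = $625 − $494 = $131.
Total: $7,200 + $131 = $7,331.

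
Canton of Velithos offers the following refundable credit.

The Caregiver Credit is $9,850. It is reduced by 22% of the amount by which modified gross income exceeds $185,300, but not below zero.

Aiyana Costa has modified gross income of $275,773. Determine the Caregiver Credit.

Caregiver Credit: 22% of the $90,473 excess over $185,300 is $19,904.06 ≥ base, so the credit is $0.

$0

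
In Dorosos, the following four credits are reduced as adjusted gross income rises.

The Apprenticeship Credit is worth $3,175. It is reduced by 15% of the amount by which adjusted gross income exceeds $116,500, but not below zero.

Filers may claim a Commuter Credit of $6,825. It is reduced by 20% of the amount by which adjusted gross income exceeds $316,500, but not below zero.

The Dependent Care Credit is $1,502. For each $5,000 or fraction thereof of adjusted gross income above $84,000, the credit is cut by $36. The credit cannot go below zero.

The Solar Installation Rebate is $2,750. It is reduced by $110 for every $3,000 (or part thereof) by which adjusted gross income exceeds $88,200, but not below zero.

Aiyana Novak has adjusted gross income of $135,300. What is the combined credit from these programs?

$9,276

Apprenticeship Credit: 15% of the $18,800 excess over $116,500 is $2,820; credit = $3,175 − $2,820 = $355.
Commuter Credit: $135,300 is at or below the $316,500 threshold, so the full $6,825 applies.
Dependent Care Credit: income exceeds $84,000 by $51,300, which is 11 full-or-partial $5,000 increments; reduction = 11 × $36 = $396, leaving $1,106.
Solar Installation Rebate: income exceeds $88,200 by $47,100, which is 16 full-or-partial $3,000 increments; reduction = 16 × $110 = $1,760, leaving $990.
Total: $355 + $6,825 + $1,106 + $990 = $9,276.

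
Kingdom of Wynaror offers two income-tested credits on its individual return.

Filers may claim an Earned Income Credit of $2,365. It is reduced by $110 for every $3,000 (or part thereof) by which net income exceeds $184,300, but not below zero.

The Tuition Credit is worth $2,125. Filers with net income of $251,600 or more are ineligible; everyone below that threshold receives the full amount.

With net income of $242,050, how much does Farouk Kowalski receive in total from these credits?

$2,290

Earned Income Credit: income exceeds $184,300 by $57,750, which is 20 full-or-partial $3,000 increments; reduction = 20 × $110 = $2,200, leaving $165.
Tuition Credit: $242,050 is below the $251,600 cutoff, so the full $2,125 applies.
Total: $165 + $2,125 = $2,290.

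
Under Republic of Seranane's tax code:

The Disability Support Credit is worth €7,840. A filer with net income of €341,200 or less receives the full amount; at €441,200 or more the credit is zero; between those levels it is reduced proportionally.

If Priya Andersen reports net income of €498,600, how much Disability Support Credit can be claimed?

€0

Disability Support Credit: €498,600 is at or above €441,200, so the credit is €0.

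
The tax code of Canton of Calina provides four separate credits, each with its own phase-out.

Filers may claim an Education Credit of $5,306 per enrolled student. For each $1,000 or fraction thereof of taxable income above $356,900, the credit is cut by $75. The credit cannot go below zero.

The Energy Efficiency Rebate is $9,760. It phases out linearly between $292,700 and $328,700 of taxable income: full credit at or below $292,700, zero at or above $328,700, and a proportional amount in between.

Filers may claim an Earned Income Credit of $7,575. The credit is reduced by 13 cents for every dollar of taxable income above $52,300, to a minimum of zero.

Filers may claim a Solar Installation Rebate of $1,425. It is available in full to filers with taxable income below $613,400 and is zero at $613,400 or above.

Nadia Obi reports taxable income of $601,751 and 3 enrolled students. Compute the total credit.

$1,425

Education Credit: base = 3 × $5,306 = $15,918. income exceeds $356,900 by $244,851 → 245 increments × $75 = $18,375 ≥ base, so the credit is $0.
Energy Efficiency Rebate: $601,751 is at or above $328,700, so the credit is $0.
Earned Income Credit: 13% of the $549,451 excess over $52,300 is $71,428.63 ≥ base, so the credit is $0.
Solar Installation Rebate: $601,751 is below the $613,400 cutoff, so the full $1,425 applies.
Total: $0 + $0 + $0 + $1,425 = $1,425.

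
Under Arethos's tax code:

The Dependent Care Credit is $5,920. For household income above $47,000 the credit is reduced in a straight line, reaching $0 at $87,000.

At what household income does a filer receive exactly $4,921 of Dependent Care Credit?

$53,750

$4,921 is 4,921/5,920 of the full $5,920, so 999/5,920 of the $40,000 range has been used: income = $47,000 + $40,000 × 999/5,920 = $53,750.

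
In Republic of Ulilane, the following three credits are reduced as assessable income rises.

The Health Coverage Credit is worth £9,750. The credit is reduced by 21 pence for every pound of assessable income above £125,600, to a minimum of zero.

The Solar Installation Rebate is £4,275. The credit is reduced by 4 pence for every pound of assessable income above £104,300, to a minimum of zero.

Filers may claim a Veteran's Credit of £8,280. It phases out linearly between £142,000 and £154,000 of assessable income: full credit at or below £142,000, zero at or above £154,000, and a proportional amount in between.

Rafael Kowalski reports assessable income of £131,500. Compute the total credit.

£19,978

Health Coverage Credit: 21% of the £5,900 excess over £125,600 is £1,239; credit = £9,750 − £1,239 = £8,511.
Solar Installation Rebate: 4% of the £27,200 excess over £104,300 is £1,088; credit = £4,275 − £1,088 = £3,187.
Veteran's Credit: £131,500 is at or below the £142,000 threshold, so the full £8,280 applies.
Total: £8,511 + £3,187 + £8,280 = £19,978.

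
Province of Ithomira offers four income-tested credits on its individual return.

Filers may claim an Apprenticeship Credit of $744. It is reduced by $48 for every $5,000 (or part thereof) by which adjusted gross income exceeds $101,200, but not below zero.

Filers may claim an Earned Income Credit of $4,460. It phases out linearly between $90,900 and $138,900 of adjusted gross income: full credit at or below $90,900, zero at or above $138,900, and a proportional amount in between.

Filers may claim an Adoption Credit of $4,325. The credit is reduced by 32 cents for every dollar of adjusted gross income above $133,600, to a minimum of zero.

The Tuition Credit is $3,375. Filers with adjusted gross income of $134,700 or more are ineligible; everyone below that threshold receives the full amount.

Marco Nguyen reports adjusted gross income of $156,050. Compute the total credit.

Apprenticeship Credit: income exceeds $101,200 by $54,850, which is 11 full-or-partial $5,000 increments; reduction = 11 × $48 = $528, leaving $216.
Earned Income Credit: $156,050 is at or above $138,900, so the credit is $0.
Adoption Credit: 32% of the $22,450 excess over $133,600 is $7,184 ≥ base, so the credit is $0.
Tuition Credit: $156,050 meets or exceeds the $134,700 cutoff, so the credit is $0.
Total: $216 + $0 + $0 + $0 = $216.

$216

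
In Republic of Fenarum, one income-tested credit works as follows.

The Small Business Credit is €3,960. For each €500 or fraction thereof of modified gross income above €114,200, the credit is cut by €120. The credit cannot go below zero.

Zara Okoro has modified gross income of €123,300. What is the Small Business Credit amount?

€1,680

Small Business Credit: income exceeds €114,200 by €9,100, which is 19 full-or-partial €500 increments; reduction = 19 × €120 = €2,280, leaving €1,680.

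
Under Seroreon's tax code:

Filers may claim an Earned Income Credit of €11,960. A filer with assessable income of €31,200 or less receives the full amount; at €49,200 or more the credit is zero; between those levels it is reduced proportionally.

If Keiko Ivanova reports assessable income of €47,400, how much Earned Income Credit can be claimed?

€1,196

Earned Income Credit: €47,400 is €16,200 into a €18,000 phase-out range, leaving 1,800/18,000 of the credit: €11,960 × 1,800/18,000 = €1,196.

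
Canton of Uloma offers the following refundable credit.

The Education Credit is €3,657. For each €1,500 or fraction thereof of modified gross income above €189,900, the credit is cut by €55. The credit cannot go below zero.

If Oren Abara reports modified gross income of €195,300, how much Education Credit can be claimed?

Education Credit: income exceeds €189,900 by €5,400, which is 4 full-or-partial €1,500 increments; reduction = 4 × €55 = €220, leaving €3,437.

€3,437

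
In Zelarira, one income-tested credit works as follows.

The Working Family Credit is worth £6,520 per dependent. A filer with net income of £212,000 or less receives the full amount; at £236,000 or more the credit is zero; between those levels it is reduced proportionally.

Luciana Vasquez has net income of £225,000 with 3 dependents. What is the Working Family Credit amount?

Working Family Credit: base = 3 × £6,520 = £19,560. £225,000 is £13,000 into a £24,000 phase-out range, leaving 11,000/24,000 of the credit: £19,560 × 11,000/24,000 = £8,965.

£8,965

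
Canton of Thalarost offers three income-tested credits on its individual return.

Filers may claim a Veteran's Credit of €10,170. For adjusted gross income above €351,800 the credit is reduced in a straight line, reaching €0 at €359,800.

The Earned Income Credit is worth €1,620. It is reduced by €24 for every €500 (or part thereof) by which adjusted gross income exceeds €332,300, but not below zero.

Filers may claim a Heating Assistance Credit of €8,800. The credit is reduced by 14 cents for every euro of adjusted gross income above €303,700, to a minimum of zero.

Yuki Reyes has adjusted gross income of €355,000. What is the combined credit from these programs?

€8,236

Veteran's Credit: €355,000 is €3,200 into a €8,000 phase-out range, leaving 4,800/8,000 of the credit: €10,170 × 4,800/8,000 = €6,102.
Earned Income Credit: income exceeds €332,300 by €22,700, which is 46 full-or-partial €500 increments; reduction = 46 × €24 = €1,104, leaving €516.
Heating Assistance Credit: 14% of the €51,300 excess over €303,700 is €7,182; credit = €8,800 − €7,182 = €1,618.
Total: €6,102 + €516 + €1,618 = €8,236.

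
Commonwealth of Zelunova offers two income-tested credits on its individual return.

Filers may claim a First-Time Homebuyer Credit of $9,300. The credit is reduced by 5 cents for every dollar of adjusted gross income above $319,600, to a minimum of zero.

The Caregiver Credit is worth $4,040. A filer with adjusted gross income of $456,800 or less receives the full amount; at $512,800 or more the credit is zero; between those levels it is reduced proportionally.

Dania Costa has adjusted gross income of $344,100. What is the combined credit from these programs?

$12,115

First-Time Homebuyer Credit: 5% of the $24,500 excess over $319,600 is $1,225; credit = $9,300 − $1,225 = $8,075.
Caregiver Credit: $344,100 is at or below the $456,800 threshold, so the full $4,040 applies.
Total: $8,075 + $4,040 = $12,115.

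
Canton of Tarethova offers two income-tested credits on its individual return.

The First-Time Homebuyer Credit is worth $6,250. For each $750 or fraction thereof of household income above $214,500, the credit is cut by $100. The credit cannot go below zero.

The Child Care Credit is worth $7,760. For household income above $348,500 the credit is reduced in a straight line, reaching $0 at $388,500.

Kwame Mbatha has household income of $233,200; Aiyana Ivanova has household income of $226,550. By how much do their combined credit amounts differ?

$800

Kwame ($233,200): First-Time Homebuyer Credit: income exceeds $214,500 by $18,700, which is 25 full-or-partial $750 increments; reduction = 25 × $100 = $2,500, leaving $3,750. Child Care Credit: $233,200 is at or below the $348,500 threshold, so the full $7,760 applies. total $3,750 + $7,760 = $11,510
Aiyana ($226,550): First-Time Homebuyer Credit: income exceeds $214,500 by $12,050, which is 17 full-or-partial $750 increments; reduction = 17 × $100 = $1,700, leaving $4,550. Child Care Credit: $226,550 is at or below the $348,500 threshold, so the full $7,760 applies. total $4,550 + $7,760 = $12,310
Difference: |$11,510 − $12,310| = $800.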